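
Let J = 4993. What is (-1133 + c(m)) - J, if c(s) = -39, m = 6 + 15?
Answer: -6165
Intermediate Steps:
m = 21
(-1133 + c(m)) - J = (-1133 - 39) - 1*4993 = -1172 - 4993 = -6165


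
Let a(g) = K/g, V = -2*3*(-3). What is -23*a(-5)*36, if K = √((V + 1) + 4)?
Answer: 828*√23/5 ≈ 794.19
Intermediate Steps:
V = 18 (V = -6*(-3) = 18)
K = √23 (K = √((18 + 1) + 4) = √(19 + 4) = √23 ≈ 4.7958)
a(g) = √23/g
-23*a(-5)*36 = -23*√23/(-5)*36 = -23*√23*(-1)/5*36 = -(-23)*√23/5*36 = (23*√23/5)*36 = 828*√23/5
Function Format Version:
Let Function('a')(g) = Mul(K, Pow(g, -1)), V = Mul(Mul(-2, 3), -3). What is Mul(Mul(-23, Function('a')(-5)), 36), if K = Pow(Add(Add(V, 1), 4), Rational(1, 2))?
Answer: Mul(Rational(828, 5), Pow(23, Rational(1, 2))) ≈ 794.19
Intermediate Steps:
V = 18 (V = Mul(-6, -3) = 18)
K = Pow(23, Rational(1, 2)) (K = Pow(Add(Add(18, 1), 4), Rational(1, 2)) = Pow(Add(19, 4), Rational(1, 2)) = Pow(23, Rational(1, 2)) ≈ 4.7958)
Function('a')(g) = Mul(Pow(23, Rational(1, 2)), Pow(g, -1))
Mul(Mul(-23, Function('a')(-5)), 36) = Mul(Mul(-23, Mul(Pow(23, Rational(1, 2)), Pow(-5, -1))), 36) = Mul(Mul(-23, Mul(Pow(23, Rational(1, 2)), Rational(-1, 5))), 36) = Mul(Mul(-23, Mul(Rational(-1, 5), Pow(23, Rational(1, 2)))), 36) = Mul(Mul(Rational(23, 5), Pow(23, Rational(1, 2))), 36) = Mul(Rational(828, 5), Pow(23, Rational(1, 2)))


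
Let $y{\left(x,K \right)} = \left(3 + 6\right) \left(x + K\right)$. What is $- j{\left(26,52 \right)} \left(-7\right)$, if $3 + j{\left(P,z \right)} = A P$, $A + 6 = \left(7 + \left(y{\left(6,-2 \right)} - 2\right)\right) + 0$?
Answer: $6349$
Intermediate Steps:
$y{\left(x,K \right)} = 9 K + 9 x$ ($y{\left(x,K \right)} = 9 \left(K + x\right) = 9 K + 9 x$)
$A = 35$ ($A = -6 + \left(\left(7 + \left(\left(9 \left(-2\right) + 9 \cdot 6\right) - 2\right)\right) + 0\right) = -6 + \left(\left(7 + \left(\left(-18 + 54\right) - 2\right)\right) + 0\right) = -6 + \left(\left(7 + \left(36 - 2\right)\right) + 0\right) = -6 + \left(\left(7 + 34\right) + 0\right) = -6 + \left(41 + 0\right) = -6 + 41 = 35$)
$j{\left(P,z \right)} = -3 + 35 P$
$- j{\left(26,52 \right)} \left(-7\right) = - \left(-3 + 35 \cdot 26\right) \left(-7\right) = - \left(-3 + 910\right) \left(-7\right) = - 907 \left(-7\right) = \left(-1\right) \left(-6349\right) = 6349$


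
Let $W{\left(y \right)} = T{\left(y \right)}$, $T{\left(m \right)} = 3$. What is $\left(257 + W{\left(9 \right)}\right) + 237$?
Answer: $497$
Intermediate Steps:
$W{\left(y \right)} = 3$
$\left(257 + W{\left(9 \right)}\right) + 237 = \left(257 + 3\right) + 237 = 260 + 237 = 497$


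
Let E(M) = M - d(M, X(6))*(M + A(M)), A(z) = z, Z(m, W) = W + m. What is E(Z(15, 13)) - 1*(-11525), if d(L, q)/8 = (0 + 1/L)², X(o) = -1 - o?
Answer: 80867/7 ≈ 11552.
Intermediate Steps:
d(L, q) = 8/L² (d(L, q) = 8*(0 + 1/L)² = 8*(1/L)² = 8/L²)
E(M) = M - 16/M (E(M) = M - 8/M²*(M + M) = M - 8/M²*2*M = M - 16/M)
E(Z(15, 13)) - 1*(-11525) = ((13 + 15) - 16/(13 + 15)) - 1*(-11525) = (28 - 16/28) + 11525 = (28 - 16*1/28) + 11525 = (28 - 4/7) + 11525 = 192/7 + 11525 = 80867/7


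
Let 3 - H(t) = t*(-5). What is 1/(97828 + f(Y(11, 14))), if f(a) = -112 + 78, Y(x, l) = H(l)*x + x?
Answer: 1/97794 ≈ 1.0226e-5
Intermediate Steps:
H(t) = 3 + 5*t (H(t) = 3 - t*(-5) = 3 - (-5)*t = 3 + 5*t)
Y(x, l) = x + x*(3 + 5*l) (Y(x, l) = (3 + 5*l)*x + x = x*(3 + 5*l) + x = x + x*(3 + 5*l))
f(a) = -34
1/(97828 + f(Y(11, 14))) = 1/(97828 - 34) = 1/97794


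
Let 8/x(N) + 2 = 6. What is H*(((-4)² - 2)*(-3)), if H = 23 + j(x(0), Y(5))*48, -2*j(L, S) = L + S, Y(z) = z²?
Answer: 26250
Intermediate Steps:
x(N) = 2 (x(N) = 8/(-2 + 6) = 8/4 = 8*(¼) = 2)
j(L, S) = -L/2 - S/2 (j(L, S) = -(L + S)/2 = -L/2 - S/2)
H = -625 (H = 23 + (-½*2 - ½*5²)*48 = 23 + (-1 - ½*25)*48 = 23 + (-1 - 25/2)*48 = 23 - 27/2*48 = 23 - 648 = -625)
H*(((-4)² - 2)*(-3)) = -625*((-4)² - 2)*(-3) = -625*(16 - 2)*(-3) = -8750*(-3) = -625*(-42) = 26250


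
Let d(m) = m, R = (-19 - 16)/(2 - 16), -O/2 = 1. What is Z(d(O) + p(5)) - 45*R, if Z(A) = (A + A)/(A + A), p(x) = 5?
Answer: -223/2 ≈ -111.50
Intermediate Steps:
O = -2 (O = -2*1 = -2)
R = 5/2 (R = -35/(-14) = -35*(-1/14) = 5/2 ≈ 2.5000)
Z(A) = 1 (Z(A) = (2*A)/((2*A)) = (2*A)*(1/(2*A)) = 1)
Z(d(O) + p(5)) - 45*R = 1 - 45*5/2 = 1 - 225/2 = -223/2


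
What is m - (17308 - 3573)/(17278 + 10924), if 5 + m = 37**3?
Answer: 1428361161/28202 ≈ 50648.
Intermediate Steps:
m = 50648 (m = -5 + 37**3 = -5 + 50653 = 50648)
m - (17308 - 3573)/(17278 + 10924) = 50648 - (17308 - 3573)/(17278 + 10924) = 50648 - 13735/28202 = 1428361161/28202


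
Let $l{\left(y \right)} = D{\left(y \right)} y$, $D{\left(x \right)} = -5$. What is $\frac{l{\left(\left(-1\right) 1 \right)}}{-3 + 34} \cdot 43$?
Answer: $\frac{215}{31} \approx 6.9355$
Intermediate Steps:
$l{\left(y \right)} = - 5 y$
$\frac{l{\left(\left(-1\right) 1 \right)}}{-3 + 34} \cdot 43 = \frac{\left(-5\right) \left(\left(-1\right) 1\right)}{-3 + 34} \cdot 43 = \frac{\left(-5\right) \left(-1\right)}{31} \cdot 43 = \frac{1}{31} \cdot 5 \cdot 43 = \frac{5}{31} \cdot 43 = \frac{215}{31}$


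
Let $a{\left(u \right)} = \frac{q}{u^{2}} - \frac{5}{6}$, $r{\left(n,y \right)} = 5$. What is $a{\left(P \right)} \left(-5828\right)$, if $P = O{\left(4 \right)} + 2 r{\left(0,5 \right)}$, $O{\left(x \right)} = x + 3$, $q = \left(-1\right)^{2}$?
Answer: $\frac{4193246}{867} \approx 4836.5$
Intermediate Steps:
$q = 1$
$O{\left(x \right)} = 3 + x$
$P = 17$ ($P = \left(3 + 4\right) + 2 \cdot 5 = 7 + 10 = 17$)
$a{\left(u \right)} = - \frac{5}{6} + \frac{1}{u^{2}}$ ($a{\left(u \right)} = 1 \frac{1}{u^{2}} - \frac{5}{6} = \frac{1}{u^{2}} - \frac{5}{6} = - \frac{5}{6} + \frac{1}{u^{2}}$)
$a{\left(P \right)} \left(-5828\right) = \left(- \frac{5}{6} + \frac{1}{289}\right) \left(-5828\right) = \left(- \frac{1439}{1734}\right) \left(-5828\right) = \frac{4193246}{867}$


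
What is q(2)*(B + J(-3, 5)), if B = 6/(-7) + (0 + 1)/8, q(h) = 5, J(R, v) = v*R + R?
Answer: -5245/56 ≈ -93.661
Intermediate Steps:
J(R, v) = R + R*v (J(R, v) = R*v + R = R + R*v)
B = -41/56 (B = 6*(-1/7) + 1*(1/8) = -6/7 + 1/8 = -41/56 ≈ -0.73214)
q(2)*(B + J(-3, 5)) = 5*(-41/56 - 3*(1 + 5)) = 5*(-41/56 - 3*6) = 5*(-41/56 - 18) = 5*(-1049/56) = -5245/56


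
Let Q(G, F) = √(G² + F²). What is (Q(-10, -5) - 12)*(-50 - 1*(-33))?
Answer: 204 - 85*√5 ≈ 13.934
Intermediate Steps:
Q(G, F) = √(F² + G²)
(Q(-10, -5) - 12)*(-50 - 1*(-33)) = (√((-5)² + (-10)²) - 12)*(-50 - 1*(-33)) = (√(25 + 100) - 12)*(-50 + 33) = (√125 - 12)*(-17) = (5*√5 - 12)*(-17) = (-12 + 5*√5)*(-17) = 204 - 85*√5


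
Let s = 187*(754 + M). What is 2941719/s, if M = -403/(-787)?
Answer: 210466623/10094617 ≈ 20.849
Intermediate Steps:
M = 403/787 (M = -403*(-1/787) = 403/787 ≈ 0.51207)
s = 111040787/787 (s = 187*(754 + 403/787) = 187*(593801/787) = 111040787/787 ≈ 1.4109e+5)
2941719/s = 2941719/(111040787/787) = 2941719*(787/111040787) = 210466623/10094617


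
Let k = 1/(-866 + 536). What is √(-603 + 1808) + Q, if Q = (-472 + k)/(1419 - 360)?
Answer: -155761/349470 + √1205 ≈ 34.267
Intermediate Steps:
k = -1/330 (k = 1/(-330) = -1/330 ≈ -0.0030303)
Q = -155761/349470 (Q = (-472 - 1/330)/(1419 - 360) = -155761/330/1059 = -155761/330*1/1059 = -155761/349470 ≈ -0.44571)
√(-603 + 1808) + Q = √(-603 + 1808) - 155761/349470 = √1205 - 155761/349470 = -155761/349470 + √1205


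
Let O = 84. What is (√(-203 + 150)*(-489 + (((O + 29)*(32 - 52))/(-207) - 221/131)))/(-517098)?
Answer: 6504950*I*√53/7011073233 ≈ 0.0067546*I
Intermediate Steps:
(√(-203 + 150)*(-489 + (((O + 29)*(32 - 52))/(-207) - 221/131)))/(-517098) = (√(-203 + 150)*(-489 + (((84 + 29)*(32 - 52))/(-207) - 221/131)))/(-517098) = (√(-53)*(-489 + ((113*(-20))*(-1/207) - 221*1/131)))*(-1/517098) = ((I*√53)*(-489 + (-2260*(-1/207) - 221/131)))*(-1/517098) = ((I*√53)*(-489 + (2260/207 - 221/131)))*(-1/517098) = ((I*√53)*(-489 + 250313/27117))*(-1/517098) = ((I*√53)*(-13009900/27117))*(-1/517098) = -13009900*I*√53/27117*(-1/517098) = 6504950*I*√53/7011073233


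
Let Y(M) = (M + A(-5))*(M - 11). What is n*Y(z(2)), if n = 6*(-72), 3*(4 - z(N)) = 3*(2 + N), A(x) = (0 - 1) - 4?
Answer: -23760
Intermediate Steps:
A(x) = -5 (A(x) = -1 - 4 = -5)
z(N) = 2 - N (z(N) = 4 - (2 + N) = 4 - (6 + 3*N)/3 = 4 + (-2 - N) = 2 - N)
Y(M) = (-11 + M)*(-5 + M) (Y(M) = (M - 5)*(M - 11) = (-5 + M)*(-11 + M) = (-11 + M)*(-5 + M))
n = -432
n*Y(z(2)) = -432*(55 + (2 - 1*2)² - 16*(2 - 1*2)) = -432*(55 + (2 - 2)² - 16*(2 - 2)) = -432*(55 + 0² - 16*0) = -432*(55 + 0 + 0) = -432*55 = -23760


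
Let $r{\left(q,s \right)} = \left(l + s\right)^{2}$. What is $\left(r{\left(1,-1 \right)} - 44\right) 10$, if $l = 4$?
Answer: $-350$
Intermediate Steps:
$r{\left(q,s \right)} = \left(4 + s\right)^{2}$
$\left(r{\left(1,-1 \right)} - 44\right) 10 = \left(\left(4 - 1\right)^{2} - 44\right) 10 = \left(3^{2} - 44\right) 10 = \left(9 - 44\right) 10 = \left(-35\right) 10 = -350$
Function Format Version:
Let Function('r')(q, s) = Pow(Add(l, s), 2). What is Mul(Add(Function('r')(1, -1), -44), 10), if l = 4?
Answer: -350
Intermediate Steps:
Function('r')(q, s) = Pow(Add(4, s), 2)
Mul(Add(Function('r')(1, -1), -44), 10) = Mul(Add(Pow(Add(4, -1), 2), -44), 10) = Mul(Add(Pow(3, 2), -44), 10) = Mul(Add(9, -44), 10) = Mul(-35, 10) = -350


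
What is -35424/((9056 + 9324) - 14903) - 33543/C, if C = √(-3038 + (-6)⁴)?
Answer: -11808/1159 + 33543*I*√1742/1742 ≈ -10.188 + 803.67*I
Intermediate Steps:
C = I*√1742 (C = √(-3038 + 1296) = √(-1742) = I*√1742 ≈ 41.737*I)
-35424/((9056 + 9324) - 14903) - 33543/C = -35424/((9056 + 9324) - 14903) - 33543*(-I*√1742/1742) = -35424/(18380 - 14903) - (-33543)*I*√1742/1742 = -35424/3477 + 33543*I*√1742/1742 = -35424*1/3477 + 33543*I*√1742/1742 = -11808/1159 + 33543*I*√1742/1742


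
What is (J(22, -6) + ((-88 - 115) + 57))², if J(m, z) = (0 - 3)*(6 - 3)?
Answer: 24025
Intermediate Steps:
J(m, z) = -9 (J(m, z) = -3*3 = -9)
(J(22, -6) + ((-88 - 115) + 57))² = (-9 + ((-88 - 115) + 57))² = (-9 + (-203 + 57))² = (-9 - 146)² = (-155)² = 24025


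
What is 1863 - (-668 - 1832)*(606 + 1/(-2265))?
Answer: 687138439/453 ≈ 1.5169e+6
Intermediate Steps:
1863 - (-668 - 1832)*(606 + 1/(-2265)) = 1863 - (-2500)*(606 - 1/2265) = 1863 - (-2500)*1372589/2265 = 1863 - 1*(-686294500/453) = 1863 + 686294500/453 = 687138439/453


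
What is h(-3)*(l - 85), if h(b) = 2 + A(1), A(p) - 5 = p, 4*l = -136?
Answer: -952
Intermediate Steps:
l = -34 (l = (1/4)*(-136) = -34)
A(p) = 5 + p
h(b) = 8 (h(b) = 2 + (5 + 1) = 2 + 6 = 8)
h(-3)*(l - 85) = 8*(-34 - 85) = 8*(-119) = -952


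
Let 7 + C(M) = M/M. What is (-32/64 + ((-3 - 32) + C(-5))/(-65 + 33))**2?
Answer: 625/1024 ≈ 0.61035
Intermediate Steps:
C(M) = -6 (C(M) = -7 + M/M = -7 + 1 = -6)
(-32/64 + ((-3 - 32) + C(-5))/(-65 + 33))**2 = (-32/64 + ((-3 - 32) - 6)/(-65 + 33))**2 = (-32*1/64 + (-35 - 6)/(-32))**2 = (-1/2 - 41*(-1/32))**2 = (-1/2 + 41/32)**2 = (25/32)**2 = 625/1024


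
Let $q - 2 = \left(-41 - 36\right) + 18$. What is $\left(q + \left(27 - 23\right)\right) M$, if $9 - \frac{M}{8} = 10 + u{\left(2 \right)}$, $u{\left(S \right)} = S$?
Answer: $1272$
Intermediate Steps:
$q = -57$ ($q = 2 + \left(\left(-41 - 36\right) + 18\right) = 2 + \left(-77 + 18\right) = 2 - 59 = -57$)
$M = -24$ ($M = 72 - 8 \left(10 + 2\right) = 72 - 96 = -24$)
$\left(q + \left(27 - 23\right)\right) M = \left(-57 + \left(27 - 23\right)\right) \left(-24\right) = \left(-57 + 4\right) \left(-24\right) = \left(-53\right) \left(-24\right) = 1272$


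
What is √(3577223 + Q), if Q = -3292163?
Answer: 2*√71265 ≈ 533.91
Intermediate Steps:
√(3577223 + Q) = √(3577223 - 3292163) = √285060 = 2*√71265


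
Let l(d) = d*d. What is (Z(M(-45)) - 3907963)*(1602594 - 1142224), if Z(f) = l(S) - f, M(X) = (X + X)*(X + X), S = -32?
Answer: -1802366504430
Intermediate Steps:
l(d) = d²
M(X) = 4*X² (M(X) = (2*X)*(2*X) = 4*X²)
Z(f) = 1024 - f (Z(f) = (-32)² - f = 1024 - f)
(Z(M(-45)) - 3907963)*(1602594 - 1142224) = ((1024 - 4*(-45)²) - 3907963)*(1602594 - 1142224) = ((1024 - 4*2025) - 3907963)*460370 = ((1024 - 1*8100) - 3907963)*460370 = ((1024 - 8100) - 3907963)*460370 = (-7076 - 3907963)*460370 = -3915039*460370 = -1802366504430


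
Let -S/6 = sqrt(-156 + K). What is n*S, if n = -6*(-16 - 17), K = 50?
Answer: -1188*I*sqrt(106) ≈ -12231.0*I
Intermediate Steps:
n = 198 (n = -6*(-33) = 198)
S = -6*I*sqrt(106) (S = -6*sqrt(-156 + 50) = -6*I*sqrt(106) ≈ -61.774*I)
n*S = 198*(-6*I*sqrt(106)) = -1188*I*sqrt(106)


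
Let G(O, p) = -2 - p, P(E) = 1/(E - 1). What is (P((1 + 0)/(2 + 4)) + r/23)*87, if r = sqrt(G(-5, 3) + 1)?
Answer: -522/5 + 174*I/23 ≈ -104.4 + 7.5652*I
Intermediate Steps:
P(E) = 1/(-1 + E)
r = 2*I (r = sqrt((-2 - 1*3) + 1) = sqrt((-2 - 3) + 1) = sqrt(-5 + 1) = sqrt(-4) = 2*I ≈ 2.0*I)
(P((1 + 0)/(2 + 4)) + r/23)*87 = (1/(-1 + (1 + 0)/(2 + 4)) + (2*I)/23)*87 = (1/(-1 + 1/6) + (2*I)*(1/23))*87 = (1/(-1 + 1*(1/6)) + 2*I/23)*87 = (1/(-1 + 1/6) + 2*I/23)*87 = (1/(-5/6) + 2*I/23)*87 = (-6/5 + 2*I/23)*87 = -522/5 + 174*I/23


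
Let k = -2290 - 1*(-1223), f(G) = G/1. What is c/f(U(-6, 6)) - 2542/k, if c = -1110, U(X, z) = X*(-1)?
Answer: -194853/1067 ≈ -182.62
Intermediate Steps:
U(X, z) = -X
f(G) = G (f(G) = G*1 = G)
k = -1067 (k = -2290 + 1223 = -1067)
c/f(U(-6, 6)) - 2542/k = -1110/((-1*(-6))) - 2542/(-1067) = -1110/6 - 2542*(-1/1067) = -1110*1/6 + 2542/1067 = -185 + 2542/1067 = -194853/1067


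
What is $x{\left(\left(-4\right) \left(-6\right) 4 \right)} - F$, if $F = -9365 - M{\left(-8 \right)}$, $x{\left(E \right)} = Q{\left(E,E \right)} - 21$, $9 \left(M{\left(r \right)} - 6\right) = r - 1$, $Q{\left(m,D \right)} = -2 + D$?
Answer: $9443$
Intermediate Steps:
$M{\left(r \right)} = \frac{53}{9} + \frac{r}{9}$ ($M{\left(r \right)} = 6 + \frac{r - 1}{9} = 6 + \frac{-1 + r}{9} = 6 + \left(- \frac{1}{9} + \frac{r}{9}\right) = \frac{53}{9} + \frac{r}{9}$)
$x{\left(E \right)} = -23 + E$ ($x{\left(E \right)} = \left(-2 + E\right) - 21 = -23 + E$)
$F = -9370$ ($F = -9365 - \left(\frac{53}{9} + \frac{1}{9} \left(-8\right)\right) = -9365 - \left(\frac{53}{9} - \frac{8}{9}\right) = -9365 - 5 = -9370$)
$x{\left(\left(-4\right) \left(-6\right) 4 \right)} - F = \left(-23 + \left(-4\right) \left(-6\right) 4\right) - -9370 = \left(-23 + 24 \cdot 4\right) + 9370 = \left(-23 + 96\right) + 9370 = 73 + 9370 = 9443$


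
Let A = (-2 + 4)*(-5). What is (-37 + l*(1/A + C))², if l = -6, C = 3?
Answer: 73984/25 ≈ 2959.4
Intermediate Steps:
A = -10 (A = 2*(-5) = -10)
(-37 + l*(1/A + C))² = (-37 - 6*(1/(-10) + 3))² = (-37 - 6*(-⅒ + 3))² = (-37 - 6*29/10)² = (-37 - 87/5)² = (-272/5)² = 73984/25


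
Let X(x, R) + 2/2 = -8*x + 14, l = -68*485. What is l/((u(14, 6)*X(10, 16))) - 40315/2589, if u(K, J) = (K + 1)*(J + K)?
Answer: -12082438/867315 ≈ -13.931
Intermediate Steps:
l = -32980
X(x, R) = 13 - 8*x (X(x, R) = -1 + (-8*x + 14) = -1 + (14 - 8*x) = 13 - 8*x)
u(K, J) = (1 + K)*(J + K)
l/((u(14, 6)*X(10, 16))) - 40315/2589 = -32980*1/((13 - 8*10)*(6 + 14 + 14² + 6*14)) - 40315/2589 = -32980*1/((13 - 80)*(6 + 14 + 196 + 84)) - 40315*1/2589 = -32980/(300*(-67)) - 40315/2589 = -32980/(-20100) - 40315/2589 = -32980*(-1/20100) - 40315/2589 = 1649/1005 - 40315/2589 = -12082438/867315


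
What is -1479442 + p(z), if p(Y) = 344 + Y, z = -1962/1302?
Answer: -320964593/217 ≈ -1.4791e+6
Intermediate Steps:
z = -327/217 (z = -1962*1/1302 = -327/217 ≈ -1.5069)
-1479442 + p(z) = -1479442 + (344 - 327/217) = -1479442 + 74321/217 = -320964593/217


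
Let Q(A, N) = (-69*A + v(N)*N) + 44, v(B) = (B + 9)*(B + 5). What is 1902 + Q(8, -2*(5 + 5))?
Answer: -1906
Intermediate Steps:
v(B) = (5 + B)*(9 + B) (v(B) = (9 + B)*(5 + B) = (5 + B)*(9 + B))
Q(A, N) = 44 - 69*A + N*(45 + N² + 14*N) (Q(A, N) = (-69*A + (45 + N² + 14*N)*N) + 44 = (-69*A + N*(45 + N² + 14*N)) + 44 = 44 - 69*A + N*(45 + N² + 14*N))
1902 + Q(8, -2*(5 + 5)) = 1902 + (44 - 69*8 + (-2*(5 + 5))*(45 + (-2*(5 + 5))² + 14*(-2*(5 + 5)))) = 1902 + (44 - 552 + (-2*10)*(45 + (-2*10)² + 14*(-2*10))) = 1902 + (44 - 552 - 20*(45 + (-20)² + 14*(-20))) = 1902 + (44 - 552 - 20*(45 + 400 - 280)) = 1902 + (44 - 552 - 20*165) = 1902 + (44 - 552 - 3300) = 1902 - 3808 = -1906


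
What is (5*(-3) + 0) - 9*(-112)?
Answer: 993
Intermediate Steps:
(5*(-3) + 0) - 9*(-112) = (-15 + 0) + 1008 = -15 + 1008 = 993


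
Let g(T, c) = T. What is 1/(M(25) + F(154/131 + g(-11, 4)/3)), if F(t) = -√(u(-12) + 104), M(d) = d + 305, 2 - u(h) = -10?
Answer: 165/54392 + √29/54392 ≈ 0.0031325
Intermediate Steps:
u(h) = 12 (u(h) = 2 - 1*(-10) = 2 + 10 = 12)
M(d) = 305 + d
F(t) = -2*√29 (F(t) = -√(12 + 104) = -√116 = -2*√29)
1/(M(25) + F(154/131 + g(-11, 4)/3)) = 1/((305 + 25) - 2*√29) = 1/(330 - 2*√29)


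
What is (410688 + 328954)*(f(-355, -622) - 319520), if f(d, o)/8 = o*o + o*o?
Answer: 4342160076608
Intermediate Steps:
f(d, o) = 16*o² (f(d, o) = 8*(o*o + o*o) = 8*(o² + o²) = 8*(2*o²) = 16*o²)
(410688 + 328954)*(f(-355, -622) - 319520) = (410688 + 328954)*(16*(-622)² - 319520) = 739642*(16*386884 - 319520) = 739642*(6190144 - 319520) = 739642*5870624 = 4342160076608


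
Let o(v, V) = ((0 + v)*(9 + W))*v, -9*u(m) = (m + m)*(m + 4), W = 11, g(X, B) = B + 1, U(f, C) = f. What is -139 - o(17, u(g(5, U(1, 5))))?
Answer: -5919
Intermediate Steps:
g(X, B) = 1 + B
u(m) = -2*m*(4 + m)/9 (u(m) = -(m + m)*(m + 4)/9 = -2*m*(4 + m)/9)
o(v, V) = 20*v² (o(v, V) = ((0 + v)*(9 + 11))*v = (v*20)*v = (20*v)*v = 20*v²)
-139 - o(17, u(g(5, U(1, 5)))) = -139 - 20*17² = -139 - 20*289 = -139 - 1*5780 = -139 - 5780 = -5919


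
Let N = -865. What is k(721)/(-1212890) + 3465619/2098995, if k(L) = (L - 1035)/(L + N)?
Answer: 20176368249287/12220080218640 ≈ 1.6511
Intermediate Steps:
k(L) = (-1035 + L)/(-865 + L) (k(L) = (L - 1035)/(L - 865) = (-1035 + L)/(-865 + L))
k(721)/(-1212890) + 3465619/2098995 = ((-1035 + 721)/(-865 + 721))/(-1212890) + 3465619/2098995 = (-314/(-144))*(-1/1212890) + 3465619*(1/2098995) = -1/144*(-314)*(-1/1212890) + 3465619/2098995 = (157/72)*(-1/1212890) + 3465619/2098995 = -157/87328080 + 3465619/2098995 = 20176368249287/12220080218640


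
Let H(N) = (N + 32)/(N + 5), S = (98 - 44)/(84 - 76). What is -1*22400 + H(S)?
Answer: -1052645/47 ≈ -22397.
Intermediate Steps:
S = 27/4 (S = 54/8 = 54*(1/8) = 27/4 ≈ 6.7500)
H(N) = (32 + N)/(5 + N)
-1*22400 + H(S) = -1*22400 + (32 + 27/4)/(5 + 27/4) = -22400 + (155/4)/(47/4) = -22400 + (4/47)*(155/4) = -22400 + 155/47 = -1052645/47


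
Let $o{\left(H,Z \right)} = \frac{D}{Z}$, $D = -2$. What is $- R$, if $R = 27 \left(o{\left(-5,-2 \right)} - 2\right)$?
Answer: $27$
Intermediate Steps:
$o{\left(H,Z \right)} = - \frac{2}{Z}$
$R = -27$ ($R = 27 \left(- \frac{2}{-2} - 2\right) = 27 \left(\left(-2\right) \left(- \frac{1}{2}\right) - 2\right) = 27 \left(1 - 2\right) = 27 \left(-1\right) = -27$)
$- R = \left(-1\right) \left(-27\right) = 27$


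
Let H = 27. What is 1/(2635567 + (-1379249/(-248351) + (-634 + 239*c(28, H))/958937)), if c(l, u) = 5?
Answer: 238152962887/627669412689425153 ≈ 3.7942e-7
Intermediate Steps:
1/(2635567 + (-1379249/(-248351) + (-634 + 239*c(28, H))/958937)) = 1/(2635567 + (-1379249/(-248351) + (-634 + 239*5)/958937)) = 1/(2635567 + (-1379249*(-1/248351) + (-634 + 1195)*(1/958937))) = 1/(2635567 + (1379249/248351 + 561*(1/958937))) = 1/(2635567 + (1379249/248351 + 561/958937)) = 1/(2635567 + 1322752223224/238152962887) = 1/(627669412689425153/238152962887) = 238152962887/627669412689425153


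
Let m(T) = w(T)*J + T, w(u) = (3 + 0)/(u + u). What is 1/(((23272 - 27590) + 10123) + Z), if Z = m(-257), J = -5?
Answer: 514/2851687 ≈ 0.00018024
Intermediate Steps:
w(u) = 3/(2*u) (w(u) = 3/((2*u)) = 3*(1/(2*u)) = 3/(2*u))
m(T) = T - 15/(2*T) (m(T) = (3/(2*T))*(-5) + T = -15/(2*T) + T = T - 15/(2*T))
Z = -132083/514 (Z = -257 - 15/2/(-257) = -257 - 15/2*(-1/257) = -257 + 15/514 = -132083/514 ≈ -256.97)
1/(((23272 - 27590) + 10123) + Z) = 1/(((23272 - 27590) + 10123) - 132083/514) = 1/((-4318 + 10123) - 132083/514) = 1/(5805 - 132083/514) = 1/(2851687/514) = 514/2851687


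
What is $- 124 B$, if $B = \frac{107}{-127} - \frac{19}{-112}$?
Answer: $\frac{296701}{3556} \approx 83.437$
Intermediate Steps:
$B = - \frac{9571}{14224}$ ($B = 107 \left(- \frac{1}{127}\right) - - \frac{19}{112} = - \frac{107}{127} + \frac{19}{112} = - \frac{9571}{14224} \approx -0.67288$)
$- 124 B = \left(-124\right) \left(- \frac{9571}{14224}\right) = \frac{296701}{3556}$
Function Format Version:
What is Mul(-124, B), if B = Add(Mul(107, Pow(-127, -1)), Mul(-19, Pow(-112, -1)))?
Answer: Rational(296701, 3556) ≈ 83.437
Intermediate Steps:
B = Rational(-9571, 14224) (B = Add(Mul(107, Rational(-1, 127)), Mul(-19, Rational(-1, 112))) = Add(Rational(-107, 127), Rational(19, 112)) = Rational(-9571, 14224) ≈ -0.67288)
Mul(-124, B) = Mul(-124, Rational(-9571, 14224)) = Rational(296701, 3556)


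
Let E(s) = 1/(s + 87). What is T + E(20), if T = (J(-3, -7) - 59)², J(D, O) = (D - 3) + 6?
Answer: 372468/107 ≈ 3481.0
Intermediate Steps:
J(D, O) = 3 + D (J(D, O) = (-3 + D) + 6 = 3 + D)
T = 3481 (T = ((3 - 3) - 59)² = (0 - 59)² = (-59)² = 3481)
E(s) = 1/(87 + s)
T + E(20) = 3481 + 1/(87 + 20) = 3481 + 1/107 = 372468/107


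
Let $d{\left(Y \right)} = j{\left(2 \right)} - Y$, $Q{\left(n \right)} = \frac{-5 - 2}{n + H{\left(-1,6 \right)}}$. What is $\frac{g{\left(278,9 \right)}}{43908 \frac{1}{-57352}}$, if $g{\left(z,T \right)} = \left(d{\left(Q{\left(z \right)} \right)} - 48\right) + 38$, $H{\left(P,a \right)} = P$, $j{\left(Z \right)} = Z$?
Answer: $\frac{31672642}{3040629} \approx 10.416$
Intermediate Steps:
$Q{\left(n \right)} = - \frac{7}{-1 + n}$ ($Q{\left(n \right)} = \frac{-5 - 2}{n - 1} = - \frac{7}{-1 + n}$)
$d{\left(Y \right)} = 2 - Y$
$g{\left(z,T \right)} = -8 + \frac{7}{-1 + z}$ ($g{\left(z,T \right)} = \left(\left(2 - - \frac{7}{-1 + z}\right) - 48\right) + 38 = \left(\left(2 + \frac{7}{-1 + z}\right) - 48\right) + 38 = \left(-46 + \frac{7}{-1 + z}\right) + 38 = -8 + \frac{7}{-1 + z}$)
$\frac{g{\left(278,9 \right)}}{43908 \frac{1}{-57352}} = \frac{\frac{1}{-1 + 278} \left(15 - 2224\right)}{43908 \frac{1}{-57352}} = \frac{\frac{1}{277} \left(15 - 2224\right)}{43908 \left(- \frac{1}{57352}\right)} = \frac{\frac{1}{277} \left(-2209\right)}{- \frac{10977}{14338}} = \left(- \frac{2209}{277}\right) \left(- \frac{14338}{10977}\right) = \frac{31672642}{3040629}$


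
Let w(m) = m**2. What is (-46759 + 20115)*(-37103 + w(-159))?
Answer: 314985368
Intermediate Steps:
(-46759 + 20115)*(-37103 + w(-159)) = (-46759 + 20115)*(-37103 + (-159)**2) = -26644*(-37103 + 25281) = -26644*(-11822) = 314985368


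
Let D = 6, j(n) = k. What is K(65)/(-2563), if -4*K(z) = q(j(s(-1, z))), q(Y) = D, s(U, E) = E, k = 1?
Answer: 3/5126 ≈ 0.00058525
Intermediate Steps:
j(n) = 1
q(Y) = 6
K(z) = -3/2 (K(z) = -1/4*6 = -3/2)
K(65)/(-2563) = -3/2/(-2563) = -3/2*(-1/2563) = 3/5126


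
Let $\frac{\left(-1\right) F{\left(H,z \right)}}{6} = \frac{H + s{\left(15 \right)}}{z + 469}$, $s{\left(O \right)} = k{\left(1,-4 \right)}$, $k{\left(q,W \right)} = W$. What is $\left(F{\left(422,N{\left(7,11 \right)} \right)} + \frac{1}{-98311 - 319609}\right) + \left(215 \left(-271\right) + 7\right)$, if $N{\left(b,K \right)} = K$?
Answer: $- \frac{24349366993}{417920} \approx -58263.0$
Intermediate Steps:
$s{\left(O \right)} = -4$
$F{\left(H,z \right)} = - \frac{6 \left(-4 + H\right)}{469 + z}$ ($F{\left(H,z \right)} = - 6 \frac{H - 4}{z + 469} = - 6 \frac{-4 + H}{469 + z} = - \frac{6 \left(-4 + H\right)}{469 + z}$)
$\left(F{\left(422,N{\left(7,11 \right)} \right)} + \frac{1}{-98311 - 319609}\right) + \left(215 \left(-271\right) + 7\right) = \left(\frac{6 \left(4 - 422\right)}{469 + 11} + \frac{1}{-98311 - 319609}\right) + \left(215 \left(-271\right) + 7\right) = \left(\frac{6 \left(4 - 422\right)}{480} + \frac{1}{-417920}\right) + \left(-58265 + 7\right) = \left(6 \cdot \frac{1}{480} \left(-418\right) - \frac{1}{417920}\right) - 58258 = \left(- \frac{209}{40} - \frac{1}{417920}\right) - 58258 = - \frac{2183633}{417920} - 58258 = - \frac{24349366993}{417920}$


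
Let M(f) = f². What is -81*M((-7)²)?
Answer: -194481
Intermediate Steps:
-81*M((-7)²) = -81*((-7)²)² = -81*49² = -81*2401 = -194481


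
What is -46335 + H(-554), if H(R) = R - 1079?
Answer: -47968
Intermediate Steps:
H(R) = -1079 + R
-46335 + H(-554) = -46335 + (-1079 - 554) = -46335 - 1633 = -47968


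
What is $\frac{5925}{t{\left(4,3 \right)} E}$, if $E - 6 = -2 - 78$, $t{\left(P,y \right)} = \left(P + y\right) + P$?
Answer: $- \frac{5925}{814} \approx -7.2789$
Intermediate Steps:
$t{\left(P,y \right)} = y + 2 P$
$E = -74$ ($E = 6 - 80 = -74$)
$\frac{5925}{t{\left(4,3 \right)} E} = \frac{5925}{\left(3 + 2 \cdot 4\right) \left(-74\right)} = \frac{5925}{\left(3 + 8\right) \left(-74\right)} = \frac{5925}{11 \left(-74\right)} = \frac{5925}{-814} = 5925 \left(- \frac{1}{814}\right) = - \frac{5925}{814}$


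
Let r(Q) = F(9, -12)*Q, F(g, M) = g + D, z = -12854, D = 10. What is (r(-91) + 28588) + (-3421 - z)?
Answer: 36292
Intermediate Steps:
F(g, M) = 10 + g (F(g, M) = g + 10 = 10 + g)
r(Q) = 19*Q (r(Q) = (10 + 9)*Q = 19*Q)
(r(-91) + 28588) + (-3421 - z) = (19*(-91) + 28588) + (-3421 - 1*(-12854)) = (-1729 + 28588) + (-3421 + 12854) = 26859 + 9433 = 36292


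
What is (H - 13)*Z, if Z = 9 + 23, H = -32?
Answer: -1440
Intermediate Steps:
Z = 32
(H - 13)*Z = (-32 - 13)*32 = -45*32 = -1440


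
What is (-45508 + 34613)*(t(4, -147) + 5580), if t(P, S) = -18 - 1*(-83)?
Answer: -61502275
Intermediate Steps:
t(P, S) = 65 (t(P, S) = -18 + 83 = 65)
(-45508 + 34613)*(t(4, -147) + 5580) = (-45508 + 34613)*(65 + 5580) = -10895*5645 = -61502275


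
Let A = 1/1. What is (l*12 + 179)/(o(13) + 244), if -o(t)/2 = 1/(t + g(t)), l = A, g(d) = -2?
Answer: 2101/2682 ≈ 0.78337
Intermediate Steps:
A = 1
l = 1
o(t) = -2/(-2 + t) (o(t) = -2/(t - 2) = -2/(-2 + t))
(l*12 + 179)/(o(13) + 244) = (1*12 + 179)/(-2/(-2 + 13) + 244) = (12 + 179)/(-2/11 + 244) = 191/(-2*1/11 + 244) = 191/(-2/11 + 244) = 191/(2682/11) = 191*(11/2682) = 2101/2682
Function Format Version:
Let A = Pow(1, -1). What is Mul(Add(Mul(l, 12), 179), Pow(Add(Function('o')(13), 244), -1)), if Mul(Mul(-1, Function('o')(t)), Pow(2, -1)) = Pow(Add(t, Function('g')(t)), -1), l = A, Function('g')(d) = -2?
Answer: Rational(2101, 2682) ≈ 0.78337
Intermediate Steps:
A = 1
l = 1
Function('o')(t) = Mul(-2, Pow(Add(-2, t), -1)) (Function('o')(t) = Mul(-2, Pow(Add(t, -2), -1)) = Mul(-2, Pow(Add(-2, t), -1)))
Mul(Add(Mul(l, 12), 179), Pow(Add(Function('o')(13), 244), -1)) = Mul(Add(Mul(1, 12), 179), Pow(Add(Mul(-2, Pow(Add(-2, 13), -1)), 244), -1)) = Mul(Add(12, 179), Pow(Add(Mul(-2, Pow(11, -1)), 244), -1)) = Mul(191, Pow(Add(Mul(-2, Rational(1, 11)), 244), -1)) = Mul(191, Pow(Add(Rational(-2, 11), 244), -1)) = Mul(191, Pow(Rational(2682, 11), -1)) = Mul(191, Rational(11, 2682)) = Rational(2101, 2682)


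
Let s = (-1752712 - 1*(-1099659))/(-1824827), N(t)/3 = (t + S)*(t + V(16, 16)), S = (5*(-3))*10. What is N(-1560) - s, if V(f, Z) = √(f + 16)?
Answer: 14603724862547/1824827 - 20520*√2 ≈ 7.9738e+6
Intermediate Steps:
V(f, Z) = √(16 + f)
S = -150 (S = -15*10 = -150)
N(t) = 3*(-150 + t)*(t + 4*√2) (N(t) = 3*((t - 150)*(t + √(16 + 16))) = 3*((-150 + t)*(t + √32)) = 3*((-150 + t)*(t + 4*√2)) = 3*(-150 + t)*(t + 4*√2))
s = 653053/1824827 (s = (-1752712 + 1099659)*(-1/1824827) = -653053*(-1/1824827) = 653053/1824827 ≈ 0.35787)
N(-1560) - s = (-1800*√2 - 450*(-1560) + 3*(-1560)² + 12*(-1560)*√2) - 1*653053/1824827 = (-1800*√2 + 702000 + 3*2433600 - 18720*√2) - 653053/1824827 = (-1800*√2 + 702000 + 7300800 - 18720*√2) - 653053/1824827 = (8002800 - 20520*√2) - 653053/1824827 = 14603724862547/1824827 - 20520*√2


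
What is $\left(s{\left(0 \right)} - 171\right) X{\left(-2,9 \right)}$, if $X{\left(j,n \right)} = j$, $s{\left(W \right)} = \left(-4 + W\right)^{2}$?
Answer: $310$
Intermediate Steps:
$\left(s{\left(0 \right)} - 171\right) X{\left(-2,9 \right)} = \left(\left(-4 + 0\right)^{2} - 171\right) \left(-2\right) = \left(\left(-4\right)^{2} - 171\right) \left(-2\right) = \left(16 - 171\right) \left(-2\right) = \left(-155\right) \left(-2\right) = 310$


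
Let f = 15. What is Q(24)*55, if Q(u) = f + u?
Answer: 2145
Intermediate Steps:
Q(u) = 15 + u
Q(24)*55 = (15 + 24)*55 = 39*55 = 2145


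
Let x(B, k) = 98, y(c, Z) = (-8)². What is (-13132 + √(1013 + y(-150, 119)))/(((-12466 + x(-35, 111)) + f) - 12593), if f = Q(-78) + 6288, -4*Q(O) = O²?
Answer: 6566/10097 - √1077/20194 ≈ 0.64867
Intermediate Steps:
Q(O) = -O²/4
y(c, Z) = 64
f = 4767 (f = -¼*(-78)² + 6288 = -¼*6084 + 6288 = -1521 + 6288 = 4767)
(-13132 + √(1013 + y(-150, 119)))/(((-12466 + x(-35, 111)) + f) - 12593) = (-13132 + √(1013 + 64))/(((-12466 + 98) + 4767) - 12593) = (-13132 + √1077)/((-12368 + 4767) - 12593) = (-13132 + √1077)/(-7601 - 12593) = (-13132 + √1077)/(-20194) = (-13132 + √1077)*(-1/20194) = 6566/10097 - √1077/20194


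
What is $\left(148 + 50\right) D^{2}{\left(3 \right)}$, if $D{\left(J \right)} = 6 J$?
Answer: $64152$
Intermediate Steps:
$\left(148 + 50\right) D^{2}{\left(3 \right)} = \left(148 + 50\right) \left(6 \cdot 3\right)^{2} = 198 \cdot 18^{2} = 198 \cdot 324 = 64152$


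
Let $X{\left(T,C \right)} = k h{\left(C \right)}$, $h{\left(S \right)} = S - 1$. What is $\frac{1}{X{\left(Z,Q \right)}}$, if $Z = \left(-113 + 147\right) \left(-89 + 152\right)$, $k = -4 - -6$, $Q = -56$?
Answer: $- \frac{1}{114} \approx -0.0087719$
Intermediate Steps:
$k = 2$ ($k = -4 + 6 = 2$)
$h{\left(S \right)} = -1 + S$
$Z = 2142$ ($Z = 34 \cdot 63 = 2142$)
$X{\left(T,C \right)} = -2 + 2 C$ ($X{\left(T,C \right)} = 2 \left(-1 + C\right) = -2 + 2 C$)
$\frac{1}{X{\left(Z,Q \right)}} = \frac{1}{-2 + 2 \left(-56\right)} = \frac{1}{-2 - 112} = \frac{1}{-114} = - \frac{1}{114}$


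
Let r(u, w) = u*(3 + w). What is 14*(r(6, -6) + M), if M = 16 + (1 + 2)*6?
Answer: 224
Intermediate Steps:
M = 34 (M = 16 + 3*6 = 16 + 18 = 34)
14*(r(6, -6) + M) = 14*(6*(3 - 6) + 34) = 14*(6*(-3) + 34) = 14*(-18 + 34) = 14*16 = 224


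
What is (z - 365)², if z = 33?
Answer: 110224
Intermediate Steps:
(z - 365)² = (33 - 365)² = (-332)² = 110224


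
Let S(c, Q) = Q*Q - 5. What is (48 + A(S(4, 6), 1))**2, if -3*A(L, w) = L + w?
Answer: 12544/9 ≈ 1393.8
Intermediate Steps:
S(c, Q) = -5 + Q**2 (S(c, Q) = Q**2 - 5 = -5 + Q**2)
A(L, w) = -L/3 - w/3 (A(L, w) = -(L + w)/3 = -L/3 - w/3)
(48 + A(S(4, 6), 1))**2 = (48 + (-(-5 + 6**2)/3 - 1/3*1))**2 = (48 + (-(-5 + 36)/3 - 1/3))**2 = (48 + (-1/3*31 - 1/3))**2 = (48 + (-31/3 - 1/3))**2 = (48 - 32/3)**2 = (112/3)**2 = 12544/9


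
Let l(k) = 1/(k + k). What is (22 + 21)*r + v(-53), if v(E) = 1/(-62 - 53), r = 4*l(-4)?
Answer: -4947/230 ≈ -21.509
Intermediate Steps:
l(k) = 1/(2*k)
r = -½ (r = 4*((½)/(-4)) = 4*((½)*(-¼)) = 4*(-⅛) = -½ ≈ -0.50000)
v(E) = -1/115 (v(E) = 1/(-115) = -1/115)
(22 + 21)*r + v(-53) = (22 + 21)*(-½) - 1/115 = 43*(-½) - 1/115 = -43/2 - 1/115 = -4947/230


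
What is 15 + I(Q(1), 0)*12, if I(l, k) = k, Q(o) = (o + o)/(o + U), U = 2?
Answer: 15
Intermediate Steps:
Q(o) = 2*o/(2 + o) (Q(o) = (o + o)/(o + 2) = (2*o)/(2 + o) = 2*o/(2 + o))
15 + I(Q(1), 0)*12 = 15 + 0*12 = 15 + 0 = 15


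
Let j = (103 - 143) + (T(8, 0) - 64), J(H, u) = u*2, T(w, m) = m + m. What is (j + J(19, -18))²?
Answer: 19600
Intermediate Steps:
T(w, m) = 2*m
J(H, u) = 2*u
j = -104 (j = (103 - 143) + (2*0 - 64) = -40 + (0 - 64) = -40 - 64 = -104)
(j + J(19, -18))² = (-104 + 2*(-18))² = (-104 - 36)² = (-140)² = 19600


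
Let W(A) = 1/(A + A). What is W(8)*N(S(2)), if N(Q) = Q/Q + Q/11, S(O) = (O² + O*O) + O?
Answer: 21/176 ≈ 0.11932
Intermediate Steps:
S(O) = O + 2*O² (S(O) = (O² + O²) + O = 2*O² + O = O + 2*O²)
W(A) = 1/(2*A)
N(Q) = 1 + Q/11 (N(Q) = 1 + Q*(1/11) = 1 + Q/11)
W(8)*N(S(2)) = ((½)/8)*(1 + (2*(1 + 2*2))/11) = ((½)*(⅛))*(1 + (2*(1 + 4))/11) = (1 + (2*5)/11)/16 = (1 + (1/11)*10)/16 = (1 + 10/11)/16 = (1/16)*(21/11) = 21/176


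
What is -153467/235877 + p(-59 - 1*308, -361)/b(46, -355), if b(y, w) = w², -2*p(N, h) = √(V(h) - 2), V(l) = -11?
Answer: -153467/235877 - I*√13/252050 ≈ -0.65062 - 1.4305e-5*I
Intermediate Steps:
p(N, h) = -I*√13/2 (p(N, h) = -√(-11 - 2)/2 = -I*√13/2)
-153467/235877 + p(-59 - 1*308, -361)/b(46, -355) = -153467/235877 + (-I*√13/2)/((-355)²) = -153467*1/235877 - I*√13/2/126025 = -153467/235877 - I*√13/2*(1/126025) = -153467/235877 - I*√13/252050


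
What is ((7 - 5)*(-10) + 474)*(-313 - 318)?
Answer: -286474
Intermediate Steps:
((7 - 5)*(-10) + 474)*(-313 - 318) = (2*(-10) + 474)*(-631) = (-20 + 474)*(-631) = 454*(-631) = -286474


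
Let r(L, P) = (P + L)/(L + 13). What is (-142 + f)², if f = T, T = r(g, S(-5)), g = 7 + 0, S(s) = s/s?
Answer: 501264/25 ≈ 20051.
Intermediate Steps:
S(s) = 1
g = 7
r(L, P) = (L + P)/(13 + L)
T = ⅖ (T = (7 + 1)/(13 + 7) = 8/20 = (1/20)*8 = ⅖ ≈ 0.40000)
f = ⅖ ≈ 0.40000
(-142 + f)² = (-142 + ⅖)² = (-708/5)² = 501264/25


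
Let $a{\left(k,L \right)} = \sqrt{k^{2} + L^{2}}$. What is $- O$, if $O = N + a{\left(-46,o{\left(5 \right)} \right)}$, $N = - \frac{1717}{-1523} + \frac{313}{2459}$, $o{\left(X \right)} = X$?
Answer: $- \frac{4698802}{3745057} - \sqrt{2141} \approx -47.526$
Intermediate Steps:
$N = \frac{4698802}{3745057}$ ($N = \left(-1717\right) \left(- \frac{1}{1523}\right) + 313 \cdot \frac{1}{2459} = \frac{1717}{1523} + \frac{313}{2459} = \frac{4698802}{3745057} \approx 1.2547$)
$a{\left(k,L \right)} = \sqrt{L^{2} + k^{2}}$
$O = \frac{4698802}{3745057} + \sqrt{2141}$ ($O = \frac{4698802}{3745057} + \sqrt{5^{2} + \left(-46\right)^{2}} = \frac{4698802}{3745057} + \sqrt{25 + 2116} = \frac{4698802}{3745057} + \sqrt{2141} \approx 47.526$)
$- O = - (\frac{4698802}{3745057} + \sqrt{2141}) = - \frac{4698802}{3745057} - \sqrt{2141}$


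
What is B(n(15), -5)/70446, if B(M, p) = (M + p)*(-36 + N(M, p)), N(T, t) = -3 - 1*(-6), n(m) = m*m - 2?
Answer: -1199/11741 ≈ -0.10212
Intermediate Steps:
n(m) = -2 + m**2 (n(m) = m**2 - 2 = -2 + m**2)
N(T, t) = 3 (N(T, t) = -3 + 6 = 3)
B(M, p) = -33*M - 33*p (B(M, p) = (M + p)*(-36 + 3) = (M + p)*(-33) = -33*M - 33*p)
B(n(15), -5)/70446 = (-33*(-2 + 15**2) - 33*(-5))/70446 = (-33*(-2 + 225) + 165)*(1/70446) = (-33*223 + 165)*(1/70446) = (-7359 + 165)*(1/70446) = -7194*1/70446 = -1199/11741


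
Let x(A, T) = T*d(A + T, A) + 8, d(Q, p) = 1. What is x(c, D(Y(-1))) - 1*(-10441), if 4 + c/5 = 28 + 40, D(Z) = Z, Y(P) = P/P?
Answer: 10450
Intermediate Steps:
Y(P) = 1
c = 320 (c = -20 + 5*(28 + 40) = -20 + 5*68 = -20 + 340 = 320)
x(A, T) = 8 + T (x(A, T) = T*1 + 8 = T + 8 = 8 + T)
x(c, D(Y(-1))) - 1*(-10441) = (8 + 1) - 1*(-10441) = 9 + 10441 = 10450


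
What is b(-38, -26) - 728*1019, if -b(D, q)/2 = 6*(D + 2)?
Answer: -741400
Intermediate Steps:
b(D, q) = -24 - 12*D (b(D, q) = -12*(D + 2) = -12*(2 + D) = -2*(12 + 6*D) = -24 - 12*D)
b(-38, -26) - 728*1019 = (-24 - 12*(-38)) - 728*1019 = (-24 + 456) - 741832 = 432 - 741832 = -741400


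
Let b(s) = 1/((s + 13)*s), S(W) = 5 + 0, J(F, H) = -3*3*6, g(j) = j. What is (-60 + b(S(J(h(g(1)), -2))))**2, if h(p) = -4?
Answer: 29149201/8100 ≈ 3598.7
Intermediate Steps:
J(F, H) = -54 (J(F, H) = -9*6 = -54)
S(W) = 5
b(s) = 1/(s*(13 + s)) (b(s) = 1/((13 + s)*s) = 1/(s*(13 + s)))
(-60 + b(S(J(h(g(1)), -2))))**2 = (-60 + 1/(5*(13 + 5)))**2 = (-60 + (1/5)/18)**2 = (-60 + (1/5)*(1/18))**2 = (-60 + 1/90)**2 = (-5399/90)**2 = 29149201/8100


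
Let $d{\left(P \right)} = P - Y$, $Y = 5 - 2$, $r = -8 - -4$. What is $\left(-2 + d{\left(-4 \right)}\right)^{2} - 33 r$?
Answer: $213$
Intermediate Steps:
$r = -4$ ($r = -8 + 4 = -4$)
$Y = 3$
$d{\left(P \right)} = -3 + P$ ($d{\left(P \right)} = P - 3 = -3 + P$)
$\left(-2 + d{\left(-4 \right)}\right)^{2} - 33 r = \left(-2 - 7\right)^{2} - -132 = \left(-2 - 7\right)^{2} + 132 = \left(-9\right)^{2} + 132 = 81 + 132 = 213$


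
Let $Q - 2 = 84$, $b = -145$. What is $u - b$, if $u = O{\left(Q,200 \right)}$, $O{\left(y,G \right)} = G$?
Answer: $345$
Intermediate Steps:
$Q = 86$ ($Q = 2 + 84 = 86$)
$u = 200$
$u - b = 200 - -145 = 200 + 145 = 345$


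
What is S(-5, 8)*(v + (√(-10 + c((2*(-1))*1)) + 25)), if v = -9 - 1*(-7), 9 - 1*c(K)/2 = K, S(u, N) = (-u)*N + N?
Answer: 1104 + 96*√3 ≈ 1270.3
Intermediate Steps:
S(u, N) = N - N*u (S(u, N) = -N*u + N = N - N*u)
c(K) = 18 - 2*K
v = -2 (v = -9 + 7 = -2)
S(-5, 8)*(v + (√(-10 + c((2*(-1))*1)) + 25)) = (8*(1 - 1*(-5)))*(-2 + (√(-10 + (18 - 2*2*(-1))) + 25)) = (8*(1 + 5))*(-2 + (√(-10 + (18 - (-4))) + 25)) = (8*6)*(-2 + (√(-10 + (18 - 2*(-2))) + 25)) = 48*(-2 + (√(-10 + (18 + 4)) + 25)) = 48*(-2 + (√(-10 + 22) + 25)) = 48*(-2 + (√12 + 25)) = 48*(-2 + (2*√3 + 25)) = 48*(-2 + (25 + 2*√3)) = 48*(23 + 2*√3) = 1104 + 96*√3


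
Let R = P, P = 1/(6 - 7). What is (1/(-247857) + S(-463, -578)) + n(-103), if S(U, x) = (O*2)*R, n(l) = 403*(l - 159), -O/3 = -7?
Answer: -26180639197/247857 ≈ -1.0563e+5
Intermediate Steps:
O = 21 (O = -3*(-7) = 21)
n(l) = -64077 + 403*l (n(l) = 403*(-159 + l) = -64077 + 403*l)
P = -1 (P = 1/(-1) = -1)
R = -1
S(U, x) = -42 (S(U, x) = (21*2)*(-1) = 42*(-1) = -42)
(1/(-247857) + S(-463, -578)) + n(-103) = (1/(-247857) - 42) + (-64077 + 403*(-103)) = (-1/247857 - 42) + (-64077 - 41509) = -10409995/247857 - 105586 = -26180639197/247857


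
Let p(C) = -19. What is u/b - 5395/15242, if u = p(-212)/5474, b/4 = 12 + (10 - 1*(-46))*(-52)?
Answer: -171286789201/483921306400 ≈ -0.35396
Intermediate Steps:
b = -11600 (b = 4*(12 + (10 - 1*(-46))*(-52)) = 4*(12 + (10 + 46)*(-52)) = 4*(12 + 56*(-52)) = 4*(12 - 2912) = 4*(-2900) = -11600)
u = -19/5474 ≈ -0.0034710
u/b - 5395/15242 = -19/5474/(-11600) - 5395/15242 = -19/5474*(-1/11600) - 5395*1/15242 = 19/63498400 - 5395/15242 = -171286789201/483921306400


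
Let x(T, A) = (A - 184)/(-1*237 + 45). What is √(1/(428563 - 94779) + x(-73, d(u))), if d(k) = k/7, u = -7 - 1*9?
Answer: √2979403339605/1752366 ≈ 0.98501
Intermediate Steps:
u = -16 (u = -7 - 9 = -16)
d(k) = k/7 (d(k) = k*(⅐) = k/7)
x(T, A) = 23/24 - A/192 (x(T, A) = (-184 + A)/(-237 + 45) = (-184 + A)/(-192) = (-184 + A)*(-1/192) = 23/24 - A/192)
√(1/(428563 - 94779) + x(-73, d(u))) = √(1/(428563 - 94779) + (23/24 - (-16)/1344)) = √(1/333784 + (23/24 - 1/192*(-16/7))) = √(1/333784 + (23/24 + 1/84)) = √(1/333784 + 163/168) = √(3400435/3504732) = √2979403339605/1752366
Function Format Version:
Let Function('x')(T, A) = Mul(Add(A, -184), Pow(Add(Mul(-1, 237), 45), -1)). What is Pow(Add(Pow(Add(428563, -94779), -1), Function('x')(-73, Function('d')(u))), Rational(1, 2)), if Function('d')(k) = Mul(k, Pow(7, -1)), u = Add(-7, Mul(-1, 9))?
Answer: Mul(Rational(1, 1752366), Pow(2979403339605, Rational(1, 2))) ≈ 0.98501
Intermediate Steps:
u = -16 (u = Add(-7, -9) = -16)
Function('d')(k) = Mul(Rational(1, 7), k) (Function('d')(k) = Mul(k, Rational(1, 7)) = Mul(Rational(1, 7), k))
Function('x')(T, A) = Add(Rational(23, 24), Mul(Rational(-1, 192), A)) (Function('x')(T, A) = Mul(Add(-184, A), Pow(Add(-237, 45), -1)) = Mul(Add(-184, A), Pow(-192, -1)) = Mul(Add(-184, A), Rational(-1, 192)) = Add(Rational(23, 24), Mul(Rational(-1, 192), A)))
Pow(Add(Pow(Add(428563, -94779), -1), Function('x')(-73, Function('d')(u))), Rational(1, 2)) = Pow(Add(Pow(Add(428563, -94779), -1), Add(Rational(23, 24), Mul(Rational(-1, 192), Mul(Rational(1, 7), -16)))), Rational(1, 2)) = Pow(Add(Pow(333784, -1), Add(Rational(23, 24), Mul(Rational(-1, 192), Rational(-16, 7)))), Rational(1, 2)) = Pow(Add(Rational(1, 333784), Add(Rational(23, 24), Rational(1, 84))), Rational(1, 2)) = Pow(Add(Rational(1, 333784), Rational(163, 168)), Rational(1, 2)) = Pow(Rational(3400435, 3504732), Rational(1, 2)) = Mul(Rational(1, 1752366), Pow(2979403339605, Rational(1, 2)))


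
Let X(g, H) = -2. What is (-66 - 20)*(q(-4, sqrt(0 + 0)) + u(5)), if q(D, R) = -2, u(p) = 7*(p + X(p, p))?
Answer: -1634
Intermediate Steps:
u(p) = -14 + 7*p (u(p) = 7*(p - 2) = 7*(-2 + p) = -14 + 7*p)
(-66 - 20)*(q(-4, sqrt(0 + 0)) + u(5)) = (-66 - 20)*(-2 + (-14 + 7*5)) = -86*(-2 + (-14 + 35)) = -86*(-2 + 21) = -86*19 = -1634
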